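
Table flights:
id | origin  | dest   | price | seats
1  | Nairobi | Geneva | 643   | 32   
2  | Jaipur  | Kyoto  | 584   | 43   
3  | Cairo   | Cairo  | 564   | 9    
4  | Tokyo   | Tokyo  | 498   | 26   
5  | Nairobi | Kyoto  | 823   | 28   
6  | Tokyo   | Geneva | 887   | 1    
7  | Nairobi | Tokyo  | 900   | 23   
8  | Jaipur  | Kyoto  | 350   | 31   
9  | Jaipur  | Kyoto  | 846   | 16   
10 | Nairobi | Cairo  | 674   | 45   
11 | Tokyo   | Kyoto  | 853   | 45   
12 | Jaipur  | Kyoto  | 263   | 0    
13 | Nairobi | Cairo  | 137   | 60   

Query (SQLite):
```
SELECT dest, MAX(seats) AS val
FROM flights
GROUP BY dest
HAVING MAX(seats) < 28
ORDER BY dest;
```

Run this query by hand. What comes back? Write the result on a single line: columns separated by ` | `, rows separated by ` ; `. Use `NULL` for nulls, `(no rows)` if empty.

Tokyo | 26

Partition flights by dest; compute MAX(seats) within each group.
HAVING: keep groups where MAX(seats) < 28.
  Cairo: ids {3, 10, 13} → MAX(seats)=60
  Geneva: ids {1, 6} → MAX(seats)=32
  Kyoto: ids {2, 5, 8, 9, 11, 12} → MAX(seats)=45
  Tokyo: ids {4, 7} → MAX(seats)=26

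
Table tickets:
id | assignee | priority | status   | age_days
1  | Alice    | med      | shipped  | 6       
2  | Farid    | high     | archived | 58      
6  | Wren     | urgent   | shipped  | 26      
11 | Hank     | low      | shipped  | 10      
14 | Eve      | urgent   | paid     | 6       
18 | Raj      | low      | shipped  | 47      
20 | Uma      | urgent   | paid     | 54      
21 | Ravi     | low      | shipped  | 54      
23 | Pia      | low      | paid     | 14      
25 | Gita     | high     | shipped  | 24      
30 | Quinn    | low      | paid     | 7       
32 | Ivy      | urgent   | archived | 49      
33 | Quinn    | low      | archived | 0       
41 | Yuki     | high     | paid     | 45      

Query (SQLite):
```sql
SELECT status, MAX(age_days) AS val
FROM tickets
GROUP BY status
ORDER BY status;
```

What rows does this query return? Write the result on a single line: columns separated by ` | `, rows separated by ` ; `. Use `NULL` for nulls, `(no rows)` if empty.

Partition tickets by status; compute MAX(age_days) within each group.
  archived: ids {2, 32, 33} → MAX(age_days)=58
  paid: ids {14, 20, 23, 30, 41} → MAX(age_days)=54
  shipped: ids {1, 6, 11, 18, 21, 25} → MAX(age_days)=54

archived | 58 ; paid | 54 ; shipped | 54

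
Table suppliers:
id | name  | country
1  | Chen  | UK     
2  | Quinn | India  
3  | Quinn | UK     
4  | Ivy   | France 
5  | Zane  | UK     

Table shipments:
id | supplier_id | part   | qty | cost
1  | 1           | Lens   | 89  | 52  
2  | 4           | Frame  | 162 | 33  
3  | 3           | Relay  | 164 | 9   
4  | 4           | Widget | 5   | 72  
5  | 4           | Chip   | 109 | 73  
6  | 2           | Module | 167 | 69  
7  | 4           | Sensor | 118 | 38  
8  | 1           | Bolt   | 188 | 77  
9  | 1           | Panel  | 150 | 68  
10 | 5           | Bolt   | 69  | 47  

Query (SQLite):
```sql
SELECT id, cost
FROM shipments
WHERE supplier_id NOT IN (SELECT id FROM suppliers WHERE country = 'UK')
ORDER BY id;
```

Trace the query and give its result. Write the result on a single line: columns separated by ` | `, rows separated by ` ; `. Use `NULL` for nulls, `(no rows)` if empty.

2 | 33 ; 4 | 72 ; 5 | 73 ; 6 | 69 ; 7 | 38

Inner query: suppliers.id where country = 'UK'.
Outer: keep shipments rows whose supplier_id is not in that set.
Inner query → {1, 3, 5}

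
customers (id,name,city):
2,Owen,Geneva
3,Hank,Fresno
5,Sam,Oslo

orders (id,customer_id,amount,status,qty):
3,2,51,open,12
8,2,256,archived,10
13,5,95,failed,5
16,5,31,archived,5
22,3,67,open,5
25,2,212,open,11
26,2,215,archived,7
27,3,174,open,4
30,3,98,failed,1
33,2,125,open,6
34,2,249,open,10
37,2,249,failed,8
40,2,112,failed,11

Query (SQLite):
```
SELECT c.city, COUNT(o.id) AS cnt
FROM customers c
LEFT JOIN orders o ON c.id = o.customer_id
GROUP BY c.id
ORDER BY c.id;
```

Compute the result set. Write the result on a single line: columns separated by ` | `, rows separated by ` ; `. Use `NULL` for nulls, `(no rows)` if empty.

Geneva | 8 ; Fresno | 3 ; Oslo | 2

LEFT JOIN keeps every customers row; unmatched ones get NULL for orders columns.
Group by customers.id and compute COUNT(o.id). COUNT(col) of an all-NULL group is 0.
  2: ids {3, 8, 25, 26, 33, 34, 37, 40} → COUNT(o.id)=8
  3: ids {22, 27, 30} → COUNT(o.id)=3
  5: ids {13, 16} → COUNT(o.id)=2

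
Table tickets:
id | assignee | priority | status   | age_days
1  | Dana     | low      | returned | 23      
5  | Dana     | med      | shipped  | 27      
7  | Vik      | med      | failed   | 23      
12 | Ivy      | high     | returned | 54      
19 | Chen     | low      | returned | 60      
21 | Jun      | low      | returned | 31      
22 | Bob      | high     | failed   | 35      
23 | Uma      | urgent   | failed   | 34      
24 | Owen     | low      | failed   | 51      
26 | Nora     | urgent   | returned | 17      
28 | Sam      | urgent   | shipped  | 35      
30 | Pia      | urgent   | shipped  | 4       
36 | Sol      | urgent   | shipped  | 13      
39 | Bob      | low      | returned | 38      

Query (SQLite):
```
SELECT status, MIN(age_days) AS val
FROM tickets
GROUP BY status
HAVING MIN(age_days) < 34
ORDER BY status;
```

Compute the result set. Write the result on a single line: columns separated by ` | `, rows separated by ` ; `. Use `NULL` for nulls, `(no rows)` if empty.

failed | 23 ; returned | 17 ; shipped | 4

Partition tickets by status; compute MIN(age_days) within each group.
HAVING: keep groups where MIN(age_days) < 34.
  failed: ids {7, 22, 23, 24} → MIN(age_days)=23
  returned: ids {1, 12, 19, 21, 26, 39} → MIN(age_days)=17
  shipped: ids {5, 28, 30, 36} → MIN(age_days)=4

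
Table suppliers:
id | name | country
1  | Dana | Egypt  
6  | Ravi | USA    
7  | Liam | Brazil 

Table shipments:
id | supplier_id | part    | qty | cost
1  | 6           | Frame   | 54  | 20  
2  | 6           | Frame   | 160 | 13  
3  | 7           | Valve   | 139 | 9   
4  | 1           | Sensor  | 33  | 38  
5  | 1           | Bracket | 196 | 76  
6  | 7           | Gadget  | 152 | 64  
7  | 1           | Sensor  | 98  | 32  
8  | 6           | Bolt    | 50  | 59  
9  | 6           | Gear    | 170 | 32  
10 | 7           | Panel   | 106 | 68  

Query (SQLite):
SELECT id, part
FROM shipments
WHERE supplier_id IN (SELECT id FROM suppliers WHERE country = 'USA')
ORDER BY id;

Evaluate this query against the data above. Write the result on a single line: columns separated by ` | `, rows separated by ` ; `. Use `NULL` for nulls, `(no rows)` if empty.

1 | Frame ; 2 | Frame ; 8 | Bolt ; 9 | Gear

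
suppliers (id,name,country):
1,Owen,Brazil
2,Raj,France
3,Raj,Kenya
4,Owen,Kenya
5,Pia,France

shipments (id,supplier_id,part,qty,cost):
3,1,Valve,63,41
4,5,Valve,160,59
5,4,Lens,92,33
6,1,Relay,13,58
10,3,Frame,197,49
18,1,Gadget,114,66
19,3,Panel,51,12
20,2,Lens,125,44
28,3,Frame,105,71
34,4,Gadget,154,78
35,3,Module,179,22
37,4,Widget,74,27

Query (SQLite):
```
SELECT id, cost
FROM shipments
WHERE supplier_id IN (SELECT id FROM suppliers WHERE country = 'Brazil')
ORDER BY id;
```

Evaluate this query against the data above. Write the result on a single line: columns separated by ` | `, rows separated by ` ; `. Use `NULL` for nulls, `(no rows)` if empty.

3 | 41 ; 6 | 58 ; 18 | 66

Inner query: suppliers.id where country = 'Brazil'.
Outer: keep shipments rows whose supplier_id is in that set.
Inner query → {1}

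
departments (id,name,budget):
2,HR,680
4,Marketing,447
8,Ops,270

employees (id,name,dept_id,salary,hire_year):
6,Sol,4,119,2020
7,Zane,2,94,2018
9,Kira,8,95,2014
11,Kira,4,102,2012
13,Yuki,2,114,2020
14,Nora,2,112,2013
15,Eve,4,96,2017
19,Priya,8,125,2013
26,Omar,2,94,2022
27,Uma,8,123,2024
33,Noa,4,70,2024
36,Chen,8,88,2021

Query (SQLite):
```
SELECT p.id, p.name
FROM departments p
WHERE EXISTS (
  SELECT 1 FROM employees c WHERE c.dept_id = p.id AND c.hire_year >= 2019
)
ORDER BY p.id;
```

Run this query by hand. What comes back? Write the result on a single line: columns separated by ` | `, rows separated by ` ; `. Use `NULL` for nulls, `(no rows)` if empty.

For each departments row, check whether any employees with matching dept_id has hire_year >= 2019.
Keep rows where that is true.

2 | HR ; 4 | Marketing ; 8 | Ops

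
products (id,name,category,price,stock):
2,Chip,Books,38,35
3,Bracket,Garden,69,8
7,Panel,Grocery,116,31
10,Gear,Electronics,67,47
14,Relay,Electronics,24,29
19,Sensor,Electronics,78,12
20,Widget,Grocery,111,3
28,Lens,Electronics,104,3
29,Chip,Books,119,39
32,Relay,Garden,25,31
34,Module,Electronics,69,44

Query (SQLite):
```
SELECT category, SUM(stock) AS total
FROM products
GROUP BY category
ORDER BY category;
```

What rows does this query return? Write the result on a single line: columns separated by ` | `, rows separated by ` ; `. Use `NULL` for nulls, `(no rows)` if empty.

Books | 74 ; Electronics | 135 ; Garden | 39 ; Grocery | 34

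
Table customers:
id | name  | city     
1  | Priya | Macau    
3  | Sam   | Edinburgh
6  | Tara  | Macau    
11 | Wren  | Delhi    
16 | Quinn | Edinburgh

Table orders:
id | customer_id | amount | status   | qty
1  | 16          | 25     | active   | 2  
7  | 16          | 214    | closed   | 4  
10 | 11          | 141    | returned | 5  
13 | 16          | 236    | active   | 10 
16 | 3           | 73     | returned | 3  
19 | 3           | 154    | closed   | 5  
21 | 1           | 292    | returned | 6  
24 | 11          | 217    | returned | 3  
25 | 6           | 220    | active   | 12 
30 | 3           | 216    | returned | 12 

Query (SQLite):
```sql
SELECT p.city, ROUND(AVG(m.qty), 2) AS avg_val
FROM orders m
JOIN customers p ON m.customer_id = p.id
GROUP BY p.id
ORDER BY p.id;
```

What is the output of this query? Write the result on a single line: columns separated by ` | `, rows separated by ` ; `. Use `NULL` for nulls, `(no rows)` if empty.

Join each orders row to its customers via customer_id.
Group joined rows by customers.id; compute ROUND(AVG(m.qty), 2) per group.
  1: ids {21} → ROUND(AVG(m.qty), 2)=6
  3: ids {16, 19, 30} → ROUND(AVG(m.qty), 2)=6.67
  6: ids {25} → ROUND(AVG(m.qty), 2)=12
  11: ids {10, 24} → ROUND(AVG(m.qty), 2)=4
  16: ids {1, 7, 13} → ROUND(AVG(m.qty), 2)=5.33

Macau | 6 ; Edinburgh | 6.67 ; Macau | 12 ; Delhi | 4 ; Edinburgh | 5.33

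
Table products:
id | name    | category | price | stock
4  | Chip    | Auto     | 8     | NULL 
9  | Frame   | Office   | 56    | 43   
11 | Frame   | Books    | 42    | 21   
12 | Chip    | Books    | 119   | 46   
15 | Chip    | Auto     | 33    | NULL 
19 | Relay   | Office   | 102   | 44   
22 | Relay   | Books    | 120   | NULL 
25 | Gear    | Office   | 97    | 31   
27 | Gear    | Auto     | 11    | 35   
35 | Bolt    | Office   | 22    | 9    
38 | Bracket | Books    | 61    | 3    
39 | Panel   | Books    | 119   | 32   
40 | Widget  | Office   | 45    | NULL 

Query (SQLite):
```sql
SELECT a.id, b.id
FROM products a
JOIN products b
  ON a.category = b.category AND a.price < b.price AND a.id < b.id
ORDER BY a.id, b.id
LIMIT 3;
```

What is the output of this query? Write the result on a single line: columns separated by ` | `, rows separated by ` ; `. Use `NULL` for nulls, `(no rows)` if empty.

4 | 15 ; 4 | 27 ; 9 | 19

Pairs (a,b) with same category, a.price < b.price, a.id < b.id.
category groups: Auto:{4,15,27} Books:{11,12,22,38,39} Office:{9,19,25,35,40}
Ordered by (a.id, b.id); first 3.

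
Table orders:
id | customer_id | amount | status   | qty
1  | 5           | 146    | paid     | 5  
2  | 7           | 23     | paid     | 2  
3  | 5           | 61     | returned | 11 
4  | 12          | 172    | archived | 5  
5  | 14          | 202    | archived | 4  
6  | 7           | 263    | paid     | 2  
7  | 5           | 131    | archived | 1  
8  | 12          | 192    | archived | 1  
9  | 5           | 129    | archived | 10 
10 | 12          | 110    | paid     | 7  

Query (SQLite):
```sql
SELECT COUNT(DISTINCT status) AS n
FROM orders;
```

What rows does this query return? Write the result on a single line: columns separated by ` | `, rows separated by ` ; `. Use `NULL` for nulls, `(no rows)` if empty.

3

Count distinct non-NULL status values.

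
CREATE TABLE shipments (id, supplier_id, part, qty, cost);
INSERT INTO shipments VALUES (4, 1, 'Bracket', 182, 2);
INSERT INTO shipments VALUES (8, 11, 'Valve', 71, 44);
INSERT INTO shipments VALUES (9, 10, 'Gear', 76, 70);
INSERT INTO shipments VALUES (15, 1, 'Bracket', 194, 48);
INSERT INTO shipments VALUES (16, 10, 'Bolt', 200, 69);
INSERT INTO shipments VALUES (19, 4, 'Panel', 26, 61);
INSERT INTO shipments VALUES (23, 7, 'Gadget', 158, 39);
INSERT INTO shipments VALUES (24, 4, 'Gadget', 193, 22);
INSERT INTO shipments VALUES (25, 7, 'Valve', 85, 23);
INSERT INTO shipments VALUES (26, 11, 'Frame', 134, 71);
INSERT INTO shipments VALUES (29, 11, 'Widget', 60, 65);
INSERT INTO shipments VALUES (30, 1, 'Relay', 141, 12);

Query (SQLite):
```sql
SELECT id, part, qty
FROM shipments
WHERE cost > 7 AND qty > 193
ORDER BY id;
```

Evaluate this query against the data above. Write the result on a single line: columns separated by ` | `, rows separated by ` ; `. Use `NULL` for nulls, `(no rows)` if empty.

15 | Bracket | 194 ; 16 | Bolt | 200

cost > 7: ids {8, 9, 15, 16, 19, 23, 24, 25, 26, 29, 30}
qty > 193: ids {15, 16}
Combine with AND.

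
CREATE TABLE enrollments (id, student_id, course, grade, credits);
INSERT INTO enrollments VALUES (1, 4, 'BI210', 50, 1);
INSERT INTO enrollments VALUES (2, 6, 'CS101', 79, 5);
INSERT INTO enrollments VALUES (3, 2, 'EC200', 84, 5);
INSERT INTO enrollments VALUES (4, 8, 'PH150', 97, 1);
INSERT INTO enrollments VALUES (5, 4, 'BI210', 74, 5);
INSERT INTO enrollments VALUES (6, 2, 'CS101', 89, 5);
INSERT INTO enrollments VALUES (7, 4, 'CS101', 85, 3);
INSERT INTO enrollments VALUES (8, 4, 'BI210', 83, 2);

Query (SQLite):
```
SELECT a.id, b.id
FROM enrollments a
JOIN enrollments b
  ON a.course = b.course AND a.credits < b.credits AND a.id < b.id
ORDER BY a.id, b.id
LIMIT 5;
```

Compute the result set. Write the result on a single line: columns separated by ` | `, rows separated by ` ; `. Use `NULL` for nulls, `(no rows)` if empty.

1 | 5 ; 1 | 8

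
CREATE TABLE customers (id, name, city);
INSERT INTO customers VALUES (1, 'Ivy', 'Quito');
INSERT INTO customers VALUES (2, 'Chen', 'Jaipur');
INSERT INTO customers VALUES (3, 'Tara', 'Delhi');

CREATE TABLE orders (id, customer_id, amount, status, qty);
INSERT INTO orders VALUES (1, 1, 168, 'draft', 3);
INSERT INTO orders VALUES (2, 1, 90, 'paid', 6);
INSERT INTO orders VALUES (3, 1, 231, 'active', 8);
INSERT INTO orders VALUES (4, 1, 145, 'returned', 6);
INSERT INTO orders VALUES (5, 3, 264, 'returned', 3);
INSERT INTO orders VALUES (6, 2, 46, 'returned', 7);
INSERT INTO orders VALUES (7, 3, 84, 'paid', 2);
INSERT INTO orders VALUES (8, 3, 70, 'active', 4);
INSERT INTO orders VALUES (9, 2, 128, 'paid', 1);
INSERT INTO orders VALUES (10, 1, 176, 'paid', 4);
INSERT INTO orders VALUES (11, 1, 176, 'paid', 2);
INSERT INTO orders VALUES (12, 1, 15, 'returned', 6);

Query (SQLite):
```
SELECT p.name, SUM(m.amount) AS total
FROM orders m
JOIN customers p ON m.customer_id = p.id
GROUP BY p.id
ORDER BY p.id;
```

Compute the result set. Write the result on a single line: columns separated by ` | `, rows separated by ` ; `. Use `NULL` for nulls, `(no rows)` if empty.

Join each orders row to its customers via customer_id.
Group joined rows by customers.id; compute SUM(m.amount) per group.
  1: ids {1, 2, 3, 4, 10, 11, 12} → SUM(m.amount)=1001
  2: ids {6, 9} → SUM(m.amount)=174
  3: ids {5, 7, 8} → SUM(m.amount)=418

Ivy | 1001 ; Chen | 174 ; Tara | 418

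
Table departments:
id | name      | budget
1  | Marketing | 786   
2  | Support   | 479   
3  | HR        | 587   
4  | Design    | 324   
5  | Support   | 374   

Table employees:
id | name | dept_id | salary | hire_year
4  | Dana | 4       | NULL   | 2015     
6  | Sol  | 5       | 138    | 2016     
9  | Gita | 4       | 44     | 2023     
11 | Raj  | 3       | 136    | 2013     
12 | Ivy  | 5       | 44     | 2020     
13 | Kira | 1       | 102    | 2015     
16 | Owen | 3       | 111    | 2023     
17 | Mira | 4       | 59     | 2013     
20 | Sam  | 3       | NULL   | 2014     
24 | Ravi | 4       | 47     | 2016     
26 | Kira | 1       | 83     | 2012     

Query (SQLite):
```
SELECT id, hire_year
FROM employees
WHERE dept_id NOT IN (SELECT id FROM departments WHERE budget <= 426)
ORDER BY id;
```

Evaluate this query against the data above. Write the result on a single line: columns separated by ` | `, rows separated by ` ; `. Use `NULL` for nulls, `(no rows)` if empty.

11 | 2013 ; 13 | 2015 ; 16 | 2023 ; 20 | 2014 ; 26 | 2012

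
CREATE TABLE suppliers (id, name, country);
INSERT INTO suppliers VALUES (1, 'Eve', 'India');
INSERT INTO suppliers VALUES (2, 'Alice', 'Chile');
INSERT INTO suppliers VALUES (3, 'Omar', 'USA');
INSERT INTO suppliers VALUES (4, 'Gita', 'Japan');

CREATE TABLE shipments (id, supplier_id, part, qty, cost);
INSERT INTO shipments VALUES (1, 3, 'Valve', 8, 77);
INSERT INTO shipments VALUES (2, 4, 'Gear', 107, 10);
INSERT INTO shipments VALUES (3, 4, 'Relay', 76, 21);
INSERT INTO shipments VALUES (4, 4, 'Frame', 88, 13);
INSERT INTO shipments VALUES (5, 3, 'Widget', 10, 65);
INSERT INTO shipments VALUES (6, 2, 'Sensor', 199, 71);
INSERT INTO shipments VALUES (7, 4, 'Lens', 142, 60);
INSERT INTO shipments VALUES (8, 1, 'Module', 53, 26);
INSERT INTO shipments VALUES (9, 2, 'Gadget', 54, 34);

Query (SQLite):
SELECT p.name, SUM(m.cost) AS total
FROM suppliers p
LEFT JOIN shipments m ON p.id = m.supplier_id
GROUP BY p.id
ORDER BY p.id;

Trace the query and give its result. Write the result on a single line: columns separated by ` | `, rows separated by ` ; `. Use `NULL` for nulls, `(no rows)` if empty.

Eve | 26 ; Alice | 105 ; Omar | 142 ; Gita | 104

LEFT JOIN keeps every suppliers row; unmatched ones get NULL for shipments columns.
Group by suppliers.id and compute SUM(m.cost). SUM over an all-NULL group is NULL.
  1: ids {8} → SUM(m.cost)=26
  2: ids {6, 9} → SUM(m.cost)=105
  3: ids {1, 5} → SUM(m.cost)=142
  4: ids {2, 3, 4, 7} → SUM(m.cost)=104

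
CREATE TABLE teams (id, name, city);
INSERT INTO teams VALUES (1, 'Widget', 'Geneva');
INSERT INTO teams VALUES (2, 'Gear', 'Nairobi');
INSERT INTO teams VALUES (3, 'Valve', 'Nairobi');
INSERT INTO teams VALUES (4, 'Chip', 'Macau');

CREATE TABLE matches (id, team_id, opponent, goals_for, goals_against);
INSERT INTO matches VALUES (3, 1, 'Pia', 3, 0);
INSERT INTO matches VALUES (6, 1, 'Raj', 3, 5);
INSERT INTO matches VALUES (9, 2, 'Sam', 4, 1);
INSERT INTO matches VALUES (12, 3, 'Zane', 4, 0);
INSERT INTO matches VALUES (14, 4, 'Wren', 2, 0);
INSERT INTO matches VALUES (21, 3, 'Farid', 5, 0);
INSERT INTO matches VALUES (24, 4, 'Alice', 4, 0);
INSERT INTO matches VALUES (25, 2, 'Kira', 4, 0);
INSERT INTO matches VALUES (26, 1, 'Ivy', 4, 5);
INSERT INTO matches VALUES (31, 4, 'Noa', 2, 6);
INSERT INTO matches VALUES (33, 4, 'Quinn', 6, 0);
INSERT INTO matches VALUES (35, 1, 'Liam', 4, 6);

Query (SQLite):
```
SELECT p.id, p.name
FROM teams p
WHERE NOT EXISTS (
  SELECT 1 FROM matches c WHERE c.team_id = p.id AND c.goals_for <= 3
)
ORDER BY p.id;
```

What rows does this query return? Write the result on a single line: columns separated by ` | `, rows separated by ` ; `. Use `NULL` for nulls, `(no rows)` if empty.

2 | Gear ; 3 | Valve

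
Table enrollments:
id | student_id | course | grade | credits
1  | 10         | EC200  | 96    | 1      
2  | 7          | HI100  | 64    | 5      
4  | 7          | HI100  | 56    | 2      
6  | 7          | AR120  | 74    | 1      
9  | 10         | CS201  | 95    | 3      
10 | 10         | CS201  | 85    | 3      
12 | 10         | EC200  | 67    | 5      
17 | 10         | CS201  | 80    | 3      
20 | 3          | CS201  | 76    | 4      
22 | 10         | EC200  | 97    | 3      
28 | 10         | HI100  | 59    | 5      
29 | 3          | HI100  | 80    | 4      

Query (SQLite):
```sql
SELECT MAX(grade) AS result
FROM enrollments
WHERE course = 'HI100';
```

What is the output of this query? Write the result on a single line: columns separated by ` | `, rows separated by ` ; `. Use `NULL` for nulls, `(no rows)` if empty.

80

Rows where course='HI100' → grade values: [64, 56, 59, 80].
MAX of non-NULL values = 80.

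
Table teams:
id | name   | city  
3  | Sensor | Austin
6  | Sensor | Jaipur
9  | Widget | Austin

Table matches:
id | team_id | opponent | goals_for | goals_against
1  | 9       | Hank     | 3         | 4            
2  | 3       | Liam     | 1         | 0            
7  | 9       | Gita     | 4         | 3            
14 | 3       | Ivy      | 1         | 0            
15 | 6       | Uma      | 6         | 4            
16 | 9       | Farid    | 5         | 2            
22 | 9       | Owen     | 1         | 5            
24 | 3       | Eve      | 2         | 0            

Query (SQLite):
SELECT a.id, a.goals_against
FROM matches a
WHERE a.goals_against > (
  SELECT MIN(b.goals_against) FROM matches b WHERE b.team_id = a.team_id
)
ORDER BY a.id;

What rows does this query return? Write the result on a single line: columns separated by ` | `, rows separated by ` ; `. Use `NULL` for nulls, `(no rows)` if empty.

1 | 4 ; 7 | 3 ; 22 | 5

For each matches row a, compute MIN(goals_against) over rows sharing a.team_id.
Keep row a if a.goals_against > that per-group MIN.
  team_id=3: MIN(goals_against) = 0
  team_id=6: MIN(goals_against) = 4
  team_id=9: MIN(goals_against) = 2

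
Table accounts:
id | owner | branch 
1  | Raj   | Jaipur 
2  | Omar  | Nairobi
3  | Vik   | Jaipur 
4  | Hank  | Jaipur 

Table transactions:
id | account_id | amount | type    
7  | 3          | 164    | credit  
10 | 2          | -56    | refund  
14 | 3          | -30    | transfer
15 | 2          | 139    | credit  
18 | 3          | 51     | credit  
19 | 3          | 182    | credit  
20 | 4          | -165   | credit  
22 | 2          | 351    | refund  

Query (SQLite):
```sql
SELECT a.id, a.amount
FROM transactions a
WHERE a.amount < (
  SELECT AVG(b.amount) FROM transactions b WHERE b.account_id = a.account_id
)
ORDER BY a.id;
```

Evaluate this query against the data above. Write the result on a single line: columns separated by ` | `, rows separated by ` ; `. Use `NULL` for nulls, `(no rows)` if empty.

For each transactions row a, compute AVG(amount) over rows sharing a.account_id.
Keep row a if a.amount < that per-group AVG.
  account_id=2: AVG(amount) = 144.666667
  account_id=3: AVG(amount) = 91.75
  account_id=4: AVG(amount) = -165.0

10 | -56 ; 14 | -30 ; 15 | 139 ; 18 | 51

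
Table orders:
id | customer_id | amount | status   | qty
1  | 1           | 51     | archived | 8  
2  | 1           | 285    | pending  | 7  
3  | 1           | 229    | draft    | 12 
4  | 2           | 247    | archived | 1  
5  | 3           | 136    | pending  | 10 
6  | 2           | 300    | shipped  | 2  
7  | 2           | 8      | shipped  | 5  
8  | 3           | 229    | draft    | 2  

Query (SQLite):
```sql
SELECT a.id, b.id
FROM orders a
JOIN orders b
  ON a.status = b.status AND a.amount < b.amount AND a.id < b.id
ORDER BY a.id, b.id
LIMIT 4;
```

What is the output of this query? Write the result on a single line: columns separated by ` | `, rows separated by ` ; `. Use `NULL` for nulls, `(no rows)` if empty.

1 | 4

Pairs (a,b) with same status, a.amount < b.amount, a.id < b.id.
status groups: archived:{1,4} draft:{3,8} pending:{2,5} shipped:{6,7}
Ordered by (a.id, b.id); first 4.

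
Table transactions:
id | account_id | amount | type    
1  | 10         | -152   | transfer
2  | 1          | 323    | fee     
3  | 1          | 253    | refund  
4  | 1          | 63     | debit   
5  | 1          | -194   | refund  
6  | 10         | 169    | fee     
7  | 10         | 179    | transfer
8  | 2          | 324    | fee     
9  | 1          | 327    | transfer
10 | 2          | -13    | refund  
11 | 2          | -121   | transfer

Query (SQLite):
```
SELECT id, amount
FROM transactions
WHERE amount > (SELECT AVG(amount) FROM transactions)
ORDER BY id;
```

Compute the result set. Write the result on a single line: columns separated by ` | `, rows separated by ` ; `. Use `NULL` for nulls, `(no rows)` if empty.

Scalar subquery: AVG(amount) over all transactions rows = 105.272727 (≈; comparison uses full precision).
Keep rows where amount > that value.

2 | 323 ; 3 | 253 ; 6 | 169 ; 7 | 179 ; 8 | 324 ; 9 | 327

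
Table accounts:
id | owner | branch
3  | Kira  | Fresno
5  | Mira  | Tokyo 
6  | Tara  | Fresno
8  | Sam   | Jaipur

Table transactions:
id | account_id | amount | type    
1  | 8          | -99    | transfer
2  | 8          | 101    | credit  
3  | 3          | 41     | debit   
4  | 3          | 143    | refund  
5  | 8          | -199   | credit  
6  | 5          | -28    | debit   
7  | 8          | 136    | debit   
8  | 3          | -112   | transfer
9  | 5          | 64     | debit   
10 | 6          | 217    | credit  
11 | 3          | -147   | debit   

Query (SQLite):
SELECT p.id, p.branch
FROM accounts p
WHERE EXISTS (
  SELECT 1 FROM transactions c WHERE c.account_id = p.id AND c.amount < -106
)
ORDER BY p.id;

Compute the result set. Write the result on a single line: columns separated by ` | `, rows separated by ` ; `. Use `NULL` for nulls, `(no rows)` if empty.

3 | Fresno ; 8 | Jaipur

For each accounts row, check whether any transactions with matching account_id has amount < -106.
Keep rows where that is true.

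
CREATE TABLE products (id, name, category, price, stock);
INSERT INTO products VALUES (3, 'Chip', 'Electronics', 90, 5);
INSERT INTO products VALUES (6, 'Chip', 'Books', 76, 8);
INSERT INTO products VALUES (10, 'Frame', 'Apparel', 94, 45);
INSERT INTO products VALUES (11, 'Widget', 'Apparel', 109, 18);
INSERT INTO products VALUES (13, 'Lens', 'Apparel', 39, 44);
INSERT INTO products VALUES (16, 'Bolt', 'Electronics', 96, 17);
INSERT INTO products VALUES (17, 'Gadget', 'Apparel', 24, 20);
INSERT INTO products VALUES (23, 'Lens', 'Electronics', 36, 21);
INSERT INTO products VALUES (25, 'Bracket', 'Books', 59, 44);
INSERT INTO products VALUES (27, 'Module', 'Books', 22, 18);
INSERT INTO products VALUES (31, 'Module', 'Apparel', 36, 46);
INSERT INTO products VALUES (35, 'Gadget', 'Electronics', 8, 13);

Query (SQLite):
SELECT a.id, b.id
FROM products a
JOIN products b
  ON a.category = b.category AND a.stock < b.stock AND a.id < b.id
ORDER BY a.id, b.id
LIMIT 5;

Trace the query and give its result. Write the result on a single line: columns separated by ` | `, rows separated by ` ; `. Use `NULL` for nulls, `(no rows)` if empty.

3 | 16 ; 3 | 23 ; 3 | 35 ; 6 | 25 ; 6 | 27

Pairs (a,b) with same category, a.stock < b.stock, a.id < b.id.
category groups: Apparel:{10,11,13,17,31} Books:{6,25,27} Electronics:{3,16,23,35}
Ordered by (a.id, b.id); first 5.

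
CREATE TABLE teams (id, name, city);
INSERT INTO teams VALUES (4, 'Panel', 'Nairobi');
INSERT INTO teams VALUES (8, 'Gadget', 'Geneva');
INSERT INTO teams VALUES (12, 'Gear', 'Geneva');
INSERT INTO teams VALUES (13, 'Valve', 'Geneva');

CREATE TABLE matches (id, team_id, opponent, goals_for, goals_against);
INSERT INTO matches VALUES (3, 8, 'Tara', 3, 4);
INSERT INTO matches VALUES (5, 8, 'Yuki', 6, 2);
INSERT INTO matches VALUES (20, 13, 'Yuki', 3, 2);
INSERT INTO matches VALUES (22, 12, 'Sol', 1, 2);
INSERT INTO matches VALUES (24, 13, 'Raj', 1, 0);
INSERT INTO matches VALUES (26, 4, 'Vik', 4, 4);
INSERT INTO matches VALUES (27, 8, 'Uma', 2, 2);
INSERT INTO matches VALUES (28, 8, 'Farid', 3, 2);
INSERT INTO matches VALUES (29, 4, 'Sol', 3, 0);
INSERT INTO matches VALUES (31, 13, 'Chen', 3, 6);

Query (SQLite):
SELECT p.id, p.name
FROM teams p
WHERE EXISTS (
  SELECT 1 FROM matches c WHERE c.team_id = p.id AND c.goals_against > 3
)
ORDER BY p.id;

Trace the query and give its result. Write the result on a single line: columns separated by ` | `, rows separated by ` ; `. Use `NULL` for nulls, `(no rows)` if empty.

4 | Panel ; 8 | Gadget ; 13 | Valve

For each teams row, check whether any matches with matching team_id has goals_against > 3.
Keep rows where that is true.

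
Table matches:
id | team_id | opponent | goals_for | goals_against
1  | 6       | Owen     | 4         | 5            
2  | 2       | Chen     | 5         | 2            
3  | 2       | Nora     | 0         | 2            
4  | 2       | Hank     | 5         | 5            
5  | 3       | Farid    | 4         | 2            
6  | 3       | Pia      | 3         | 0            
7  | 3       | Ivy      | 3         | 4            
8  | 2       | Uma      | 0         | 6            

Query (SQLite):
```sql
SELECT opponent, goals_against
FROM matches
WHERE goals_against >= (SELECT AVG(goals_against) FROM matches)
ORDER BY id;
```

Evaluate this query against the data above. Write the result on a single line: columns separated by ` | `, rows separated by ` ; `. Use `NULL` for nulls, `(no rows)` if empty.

Scalar subquery: AVG(goals_against) over all matches rows = 3.25.
Keep rows where goals_against >= that value.

Owen | 5 ; Hank | 5 ; Ivy | 4 ; Uma | 6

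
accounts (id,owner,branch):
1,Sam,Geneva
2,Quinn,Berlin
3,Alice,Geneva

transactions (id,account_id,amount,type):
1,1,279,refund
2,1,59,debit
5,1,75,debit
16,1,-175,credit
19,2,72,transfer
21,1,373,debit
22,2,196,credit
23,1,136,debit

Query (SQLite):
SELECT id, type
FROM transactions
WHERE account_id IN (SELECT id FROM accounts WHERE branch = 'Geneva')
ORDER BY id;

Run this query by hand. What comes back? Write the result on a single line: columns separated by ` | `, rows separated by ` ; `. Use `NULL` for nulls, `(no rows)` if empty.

Inner query: accounts.id where branch = 'Geneva'.
Outer: keep transactions rows whose account_id is in that set.
Inner query → {1, 3}

1 | refund ; 2 | debit ; 5 | debit ; 16 | credit ; 21 | debit ; 23 | debit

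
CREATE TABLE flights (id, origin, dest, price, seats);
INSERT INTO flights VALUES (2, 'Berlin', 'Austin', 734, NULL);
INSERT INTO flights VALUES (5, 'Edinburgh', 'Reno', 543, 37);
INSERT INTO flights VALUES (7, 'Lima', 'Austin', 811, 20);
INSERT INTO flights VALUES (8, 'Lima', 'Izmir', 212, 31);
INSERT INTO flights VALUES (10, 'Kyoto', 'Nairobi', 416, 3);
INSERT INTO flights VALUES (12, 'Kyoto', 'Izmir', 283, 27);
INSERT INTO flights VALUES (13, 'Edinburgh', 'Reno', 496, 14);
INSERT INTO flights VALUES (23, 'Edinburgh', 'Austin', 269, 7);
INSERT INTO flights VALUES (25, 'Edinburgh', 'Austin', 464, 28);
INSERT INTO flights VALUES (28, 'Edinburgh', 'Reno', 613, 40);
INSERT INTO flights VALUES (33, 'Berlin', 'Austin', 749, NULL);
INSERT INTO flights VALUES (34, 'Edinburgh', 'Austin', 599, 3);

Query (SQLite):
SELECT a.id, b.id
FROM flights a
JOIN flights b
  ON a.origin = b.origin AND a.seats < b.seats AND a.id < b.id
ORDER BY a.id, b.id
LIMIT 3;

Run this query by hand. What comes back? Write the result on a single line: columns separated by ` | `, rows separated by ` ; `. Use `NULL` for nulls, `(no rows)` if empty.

Pairs (a,b) with same origin, a.seats < b.seats, a.id < b.id.
origin groups: Berlin:{2,33} Edinburgh:{5,13,23,25,28,34} Kyoto:{10,12} Lima:{7,8}
Ordered by (a.id, b.id); first 3.

5 | 28 ; 7 | 8 ; 10 | 12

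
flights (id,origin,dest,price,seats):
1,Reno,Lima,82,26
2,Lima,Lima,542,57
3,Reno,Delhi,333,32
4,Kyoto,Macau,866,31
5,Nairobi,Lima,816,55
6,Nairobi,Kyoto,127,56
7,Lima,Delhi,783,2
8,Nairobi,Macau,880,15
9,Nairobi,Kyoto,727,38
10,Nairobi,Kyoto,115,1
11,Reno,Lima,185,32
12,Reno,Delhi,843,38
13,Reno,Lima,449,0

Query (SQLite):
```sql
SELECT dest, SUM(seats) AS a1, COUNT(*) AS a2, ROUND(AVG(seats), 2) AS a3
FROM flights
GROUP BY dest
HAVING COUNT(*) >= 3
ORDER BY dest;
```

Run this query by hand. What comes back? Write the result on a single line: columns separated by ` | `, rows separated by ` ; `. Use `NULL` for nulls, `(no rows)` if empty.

Delhi | 72 | 3 | 24 ; Kyoto | 95 | 3 | 31.67 ; Lima | 170 | 5 | 34

Group flights by dest.
Per group compute: SUM(seats), COUNT(*), ROUND(AVG(seats), 2).
HAVING: drop groups with fewer than 3 rows.
  Delhi: ids {3, 7, 12} → SUM(seats)=72, COUNT(*)=3, ROUND(AVG(seats), 2)=24
  Kyoto: ids {6, 9, 10} → SUM(seats)=95, COUNT(*)=3, ROUND(AVG(seats), 2)=31.67
  Lima: ids {1, 2, 5, 11, 13} → SUM(seats)=170, COUNT(*)=5, ROUND(AVG(seats), 2)=34
  Macau: ids {4, 8} → SUM(seats)=46, COUNT(*)=2, ROUND(AVG(seats), 2)=23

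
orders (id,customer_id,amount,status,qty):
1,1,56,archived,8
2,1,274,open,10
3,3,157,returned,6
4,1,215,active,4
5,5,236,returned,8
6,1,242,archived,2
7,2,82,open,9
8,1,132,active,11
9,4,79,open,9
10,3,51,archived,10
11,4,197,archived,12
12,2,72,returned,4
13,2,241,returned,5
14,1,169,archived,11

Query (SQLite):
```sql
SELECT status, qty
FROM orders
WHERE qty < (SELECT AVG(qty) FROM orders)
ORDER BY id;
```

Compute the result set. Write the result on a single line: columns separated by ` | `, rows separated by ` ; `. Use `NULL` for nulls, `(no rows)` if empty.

Scalar subquery: AVG(qty) over all orders rows = 7.785714 (≈; comparison uses full precision).
Keep rows where qty < that value.

returned | 6 ; active | 4 ; archived | 2 ; returned | 4 ; returned | 5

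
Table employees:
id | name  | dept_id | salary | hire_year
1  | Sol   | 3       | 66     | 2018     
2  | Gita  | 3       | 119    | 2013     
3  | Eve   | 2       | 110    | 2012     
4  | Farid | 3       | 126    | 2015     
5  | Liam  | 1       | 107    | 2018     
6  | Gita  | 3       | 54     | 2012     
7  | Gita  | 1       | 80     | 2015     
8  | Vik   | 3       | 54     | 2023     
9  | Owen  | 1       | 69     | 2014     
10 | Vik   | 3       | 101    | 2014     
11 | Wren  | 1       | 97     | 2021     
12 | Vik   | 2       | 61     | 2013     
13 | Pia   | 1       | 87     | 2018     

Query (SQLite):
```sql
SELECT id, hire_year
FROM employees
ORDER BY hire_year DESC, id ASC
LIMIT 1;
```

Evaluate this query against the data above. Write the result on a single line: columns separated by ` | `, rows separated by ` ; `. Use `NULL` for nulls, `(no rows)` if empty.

8 | 2023

Sort by hire_year desc, tiebreak id asc: (2023, id=8), (2021, id=11), (2018, id=1), (2018, id=5) …. Take first 1.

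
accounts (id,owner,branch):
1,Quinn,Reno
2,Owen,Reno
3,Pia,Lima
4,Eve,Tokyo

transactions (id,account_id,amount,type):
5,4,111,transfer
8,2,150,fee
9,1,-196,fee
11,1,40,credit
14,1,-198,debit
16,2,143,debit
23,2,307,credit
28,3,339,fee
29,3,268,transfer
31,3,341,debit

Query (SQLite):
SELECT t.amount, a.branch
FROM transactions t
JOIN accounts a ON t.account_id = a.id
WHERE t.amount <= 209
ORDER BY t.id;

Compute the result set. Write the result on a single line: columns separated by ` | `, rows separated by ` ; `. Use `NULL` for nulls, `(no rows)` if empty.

Each transactions row matches the accounts row where account_id = accounts.id.
Then keep rows with t.amount <= 209.

111 | Tokyo ; 150 | Reno ; -196 | Reno ; 40 | Reno ; -198 | Reno ; 143 | Reno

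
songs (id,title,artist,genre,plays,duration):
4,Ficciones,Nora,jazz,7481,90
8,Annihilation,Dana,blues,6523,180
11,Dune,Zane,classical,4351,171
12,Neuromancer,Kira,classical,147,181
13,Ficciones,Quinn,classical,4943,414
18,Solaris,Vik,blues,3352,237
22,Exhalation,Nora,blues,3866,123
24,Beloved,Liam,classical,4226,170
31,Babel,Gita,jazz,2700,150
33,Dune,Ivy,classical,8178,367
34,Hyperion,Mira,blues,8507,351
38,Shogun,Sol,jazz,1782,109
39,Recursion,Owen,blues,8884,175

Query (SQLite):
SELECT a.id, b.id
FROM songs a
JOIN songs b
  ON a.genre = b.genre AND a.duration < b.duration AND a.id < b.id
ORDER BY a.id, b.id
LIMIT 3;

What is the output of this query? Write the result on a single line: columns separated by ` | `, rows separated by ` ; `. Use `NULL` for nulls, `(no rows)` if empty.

Pairs (a,b) with same genre, a.duration < b.duration, a.id < b.id.
genre groups: blues:{8,18,22,34,39} classical:{11,12,13,24,33} jazz:{4,31,38}
Ordered by (a.id, b.id); first 3.

4 | 31 ; 4 | 38 ; 8 | 18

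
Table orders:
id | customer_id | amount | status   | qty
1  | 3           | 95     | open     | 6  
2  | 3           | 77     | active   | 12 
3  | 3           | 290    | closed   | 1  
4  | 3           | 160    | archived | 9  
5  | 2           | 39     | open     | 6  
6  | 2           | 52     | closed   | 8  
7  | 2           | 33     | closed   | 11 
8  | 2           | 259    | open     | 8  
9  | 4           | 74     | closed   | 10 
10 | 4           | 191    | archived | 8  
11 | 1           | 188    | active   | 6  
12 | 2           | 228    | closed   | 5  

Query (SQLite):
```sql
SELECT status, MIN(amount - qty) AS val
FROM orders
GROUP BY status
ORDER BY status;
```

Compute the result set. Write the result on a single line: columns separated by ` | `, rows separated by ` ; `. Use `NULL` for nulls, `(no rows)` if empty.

active | 65 ; archived | 151 ; closed | 22 ; open | 33

For each row compute amount - qty.
Group by status; take MIN of the expression per group.
  active: ids {2, 11} → MIN(amount - qty)=65
  archived: ids {4, 10} → MIN(amount - qty)=151
  closed: ids {3, 6, 7, 9, 12} → MIN(amount - qty)=22
  open: ids {1, 5, 8} → MIN(amount - qty)=33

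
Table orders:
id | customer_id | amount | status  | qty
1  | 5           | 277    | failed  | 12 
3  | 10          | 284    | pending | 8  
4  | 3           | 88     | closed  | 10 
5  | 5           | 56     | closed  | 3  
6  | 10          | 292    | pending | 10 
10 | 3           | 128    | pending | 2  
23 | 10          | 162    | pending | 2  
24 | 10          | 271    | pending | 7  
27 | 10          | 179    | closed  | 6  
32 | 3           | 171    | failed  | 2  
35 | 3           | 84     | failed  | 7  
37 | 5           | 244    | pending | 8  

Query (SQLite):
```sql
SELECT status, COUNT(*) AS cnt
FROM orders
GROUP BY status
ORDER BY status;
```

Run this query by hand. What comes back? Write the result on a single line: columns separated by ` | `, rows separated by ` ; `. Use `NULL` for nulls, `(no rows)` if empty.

closed | 3 ; failed | 3 ; pending | 6

Partition orders by status; compute COUNT(*) within each group.
  closed: ids {4, 5, 27} → COUNT(*)=3
  failed: ids {1, 32, 35} → COUNT(*)=3
  pending: ids {3, 6, 10, 23, 24, 37} → COUNT(*)=6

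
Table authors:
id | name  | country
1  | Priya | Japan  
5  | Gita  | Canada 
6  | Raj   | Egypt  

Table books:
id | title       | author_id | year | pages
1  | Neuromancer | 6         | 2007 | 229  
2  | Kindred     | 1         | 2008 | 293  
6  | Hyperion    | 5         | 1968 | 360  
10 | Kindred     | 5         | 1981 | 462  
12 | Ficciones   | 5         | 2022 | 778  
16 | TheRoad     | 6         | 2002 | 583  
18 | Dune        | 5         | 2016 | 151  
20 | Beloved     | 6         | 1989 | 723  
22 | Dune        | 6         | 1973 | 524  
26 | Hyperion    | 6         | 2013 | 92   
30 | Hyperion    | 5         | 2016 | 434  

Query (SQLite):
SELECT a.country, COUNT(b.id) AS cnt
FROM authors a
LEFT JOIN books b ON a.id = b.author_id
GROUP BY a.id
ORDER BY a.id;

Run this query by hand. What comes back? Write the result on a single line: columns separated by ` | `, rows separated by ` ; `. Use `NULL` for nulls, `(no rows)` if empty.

Japan | 1 ; Canada | 5 ; Egypt | 5

LEFT JOIN keeps every authors row; unmatched ones get NULL for books columns.
Group by authors.id and compute COUNT(b.id). COUNT(col) of an all-NULL group is 0.
  1: ids {2} → COUNT(b.id)=1
  5: ids {6, 10, 12, 18, 30} → COUNT(b.id)=5
  6: ids {1, 16, 20, 22, 26} → COUNT(b.id)=5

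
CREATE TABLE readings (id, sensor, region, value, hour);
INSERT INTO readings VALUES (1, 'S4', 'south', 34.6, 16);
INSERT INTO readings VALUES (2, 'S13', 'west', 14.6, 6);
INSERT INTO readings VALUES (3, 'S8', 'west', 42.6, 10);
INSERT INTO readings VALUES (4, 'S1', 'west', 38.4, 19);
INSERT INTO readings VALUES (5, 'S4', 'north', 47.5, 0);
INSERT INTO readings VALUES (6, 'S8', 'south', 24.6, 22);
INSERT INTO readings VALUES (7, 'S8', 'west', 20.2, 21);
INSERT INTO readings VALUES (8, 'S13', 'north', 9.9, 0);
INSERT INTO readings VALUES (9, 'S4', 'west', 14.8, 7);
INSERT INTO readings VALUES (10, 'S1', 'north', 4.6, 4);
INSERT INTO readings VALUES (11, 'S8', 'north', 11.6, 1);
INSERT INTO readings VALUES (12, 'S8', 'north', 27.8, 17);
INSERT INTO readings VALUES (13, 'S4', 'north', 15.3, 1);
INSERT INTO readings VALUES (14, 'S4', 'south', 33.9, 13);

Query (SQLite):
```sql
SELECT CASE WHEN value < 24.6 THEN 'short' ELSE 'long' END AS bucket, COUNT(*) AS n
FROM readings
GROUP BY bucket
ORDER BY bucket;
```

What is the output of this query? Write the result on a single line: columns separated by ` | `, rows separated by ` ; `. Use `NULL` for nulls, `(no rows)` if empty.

long | 7 ; short | 7

Bucket rows by value < 24.6 → 'short' else 'long'; count each bucket.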